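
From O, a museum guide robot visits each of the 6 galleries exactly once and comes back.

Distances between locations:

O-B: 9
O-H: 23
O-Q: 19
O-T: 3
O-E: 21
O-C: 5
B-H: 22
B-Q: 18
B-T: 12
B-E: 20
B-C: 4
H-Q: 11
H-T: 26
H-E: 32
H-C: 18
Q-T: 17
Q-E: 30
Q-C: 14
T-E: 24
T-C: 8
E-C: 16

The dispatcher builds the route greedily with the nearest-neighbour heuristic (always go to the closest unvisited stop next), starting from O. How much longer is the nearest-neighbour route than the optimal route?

From O: T=3, C=5, B=9, Q=19, E=21, H=23 → choose T (3).
From T: C=8, B=12, Q=17, E=24, H=26 → choose C (8).
From C: B=4, Q=14, E=16, H=18 → choose B (4).
From B: Q=18, E=20, H=22 → choose Q (18).
From Q: H=11, E=30 → choose H (11).
From H: E=32 → choose E (32).
NN route O → T → C → B → Q → H → E → O costs 97.
Optimal: O → B → C → E → H → Q → T → O costs 92 (by enumerating all 360 distinct tours).
Excess = 97 − 92 = 5.

Excess over optimum: 5.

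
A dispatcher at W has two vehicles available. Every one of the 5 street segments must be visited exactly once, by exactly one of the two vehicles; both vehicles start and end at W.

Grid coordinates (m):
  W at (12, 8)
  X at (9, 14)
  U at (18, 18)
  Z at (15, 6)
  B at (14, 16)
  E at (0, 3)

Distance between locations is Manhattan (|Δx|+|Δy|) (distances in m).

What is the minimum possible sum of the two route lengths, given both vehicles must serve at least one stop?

76 m — the smallest possible combined total.

There are 2^4 − 1 = 15 ways to divide the 5 stops into two non-empty groups. For each, the best each vehicle can do is its own shortest tour through its group:
  {X} + {U, Z, B, E}: 18 + 66 = 84
  {U} + {X, Z, B, E}: 32 + 60 = 92
  {X, U} + {Z, B, E}: 38 + 56 = 94
  {Z} + {X, U, B, E}: 10 + 66 = 76
  {X, Z} + {U, B, E}: 28 + 66 = 94
  {U, Z} + {X, B, E}: 36 + 54 = 90
  … (15 splits in total)
Best: vehicle 1 W → Z → W = 10; vehicle 2 W → U → B → X → E → W = 66; combined 76.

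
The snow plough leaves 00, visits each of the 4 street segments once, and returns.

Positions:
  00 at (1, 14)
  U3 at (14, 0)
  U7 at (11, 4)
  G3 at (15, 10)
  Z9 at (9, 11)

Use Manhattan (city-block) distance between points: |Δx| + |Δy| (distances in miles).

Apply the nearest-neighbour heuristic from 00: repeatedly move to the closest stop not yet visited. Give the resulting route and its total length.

62 miles along 00 → Z9 → G3 → U7 → U3 → 00.

At 00 the remaining stops are Z9 11, G3 18, U7 20, U3 27; go to Z9.
At Z9 the remaining stops are G3 7, U7 9, U3 16; go to G3.
At G3 the remaining stops are U7 10, U3 11; go to U7.
At U7 the remaining stops are U3 7; go to U3.
Return U3→00: 27.
Total = 11 + 7 + 10 + 7 + 27 = 62.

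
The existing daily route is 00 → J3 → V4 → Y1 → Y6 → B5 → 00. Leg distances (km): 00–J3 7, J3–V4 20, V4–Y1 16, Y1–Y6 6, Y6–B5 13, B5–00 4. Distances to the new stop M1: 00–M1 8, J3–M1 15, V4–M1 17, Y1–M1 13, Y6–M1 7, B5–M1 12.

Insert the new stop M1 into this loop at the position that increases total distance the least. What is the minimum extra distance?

Insertion cost between consecutive stops i–j is d(i,M1) + d(M1,j) − d(i,j):
  between 00 and J3: 8 + 15 − 7 = 16
  between J3 and V4: 15 + 17 − 20 = 12
  between V4 and Y1: 17 + 13 − 16 = 14
  between Y1 and Y6: 13 + 7 − 6 = 14
  between Y6 and B5: 7 + 12 − 13 = 6
  between B5 and 00: 12 + 8 − 4 = 16
Cheapest insertion is between Y6 and B5, adding 6.
New total = 66 + 6 = 72.

Adding 6 km by placing M1 on the Y6–B5 leg.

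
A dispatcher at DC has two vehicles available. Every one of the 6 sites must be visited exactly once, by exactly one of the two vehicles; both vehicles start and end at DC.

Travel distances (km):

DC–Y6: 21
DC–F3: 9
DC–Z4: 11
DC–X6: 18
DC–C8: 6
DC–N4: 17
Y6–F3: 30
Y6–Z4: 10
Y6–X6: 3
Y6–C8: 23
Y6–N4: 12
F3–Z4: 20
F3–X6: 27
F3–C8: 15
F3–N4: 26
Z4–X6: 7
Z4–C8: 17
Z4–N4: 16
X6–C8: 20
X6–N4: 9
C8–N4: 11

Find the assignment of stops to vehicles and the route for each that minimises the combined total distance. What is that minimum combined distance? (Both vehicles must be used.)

Minimum combined distance: 68 km.

Check every non-empty split of the stops between the two vehicles; for each half take its own optimal tour:
  {Y6} + {F3, Z4, X6, C8, N4}: 42 + 62 = 104
  {F3} + {Y6, Z4, X6, C8, N4}: 18 + 50 = 68
  {Y6, F3} + {Z4, X6, C8, N4}: 60 + 44 = 104
  {Z4} + {Y6, F3, X6, C8, N4}: 22 + 68 = 90
  {Y6, Z4} + {F3, X6, C8, N4}: 42 + 62 = 104
  {F3, Z4} + {Y6, X6, C8, N4}: 40 + 50 = 90
  … (31 splits in total)
Best: vehicle 1 DC → F3 → DC = 18; vehicle 2 DC → Z4 → Y6 → X6 → N4 → C8 → DC = 50; combined 68.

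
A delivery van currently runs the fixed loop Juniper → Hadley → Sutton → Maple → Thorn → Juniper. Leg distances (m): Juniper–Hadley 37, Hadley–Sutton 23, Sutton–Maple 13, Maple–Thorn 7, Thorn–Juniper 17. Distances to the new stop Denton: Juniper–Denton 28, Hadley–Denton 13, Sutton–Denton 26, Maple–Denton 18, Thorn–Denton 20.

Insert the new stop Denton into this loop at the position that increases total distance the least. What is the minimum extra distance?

Minimum extra distance: 4 m, inserting Denton between Juniper and Hadley.

Insertion cost between consecutive stops i–j is d(i,Denton) + d(Denton,j) − d(i,j):
  between Juniper and Hadley: 28 + 13 − 37 = 4
  between Hadley and Sutton: 13 + 26 − 23 = 16
  between Sutton and Maple: 26 + 18 − 13 = 31
  between Maple and Thorn: 18 + 20 − 7 = 31
  between Thorn and Juniper: 20 + 28 − 17 = 31
Cheapest insertion is between Juniper and Hadley, adding 4.
New total = 97 + 4 = 101.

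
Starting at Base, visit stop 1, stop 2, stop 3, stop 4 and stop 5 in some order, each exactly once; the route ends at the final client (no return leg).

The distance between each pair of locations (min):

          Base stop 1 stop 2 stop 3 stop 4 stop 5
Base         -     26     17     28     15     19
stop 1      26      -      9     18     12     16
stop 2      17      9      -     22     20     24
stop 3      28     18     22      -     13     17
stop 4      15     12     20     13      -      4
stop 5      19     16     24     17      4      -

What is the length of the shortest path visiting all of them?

Shortest open route: 59 min.

There are 5! = 120 possible orderings.
Base→stop 1→stop 2→stop 3→stop 4→stop 5: 26+9+22+13+4 = 74
Base→stop 1→stop 2→stop 3→stop 5→stop 4: 26+9+22+17+4 = 78
Base→stop 1→stop 2→stop 4→stop 3→stop 5: 26+9+20+13+17 = 85
Base→stop 1→stop 2→stop 4→stop 5→stop 3: 26+9+20+4+17 = 76
Base→stop 1→stop 2→stop 5→stop 3→stop 4: 26+9+24+17+13 = 89
Base→stop 1→stop 2→stop 5→stop 4→stop 3: 26+9+24+4+13 = 76
Base→stop 1→stop 3→stop 2→stop 4→stop 5: 26+18+22+20+4 = 90
Base→stop 1→stop 3→stop 2→stop 5→stop 4: 26+18+22+24+4 = 94
Base→stop 1→stop 3→stop 4→stop 2→stop 5: 26+18+13+20+24 = 101
Base→stop 1→stop 3→stop 4→stop 5→stop 2: 26+18+13+4+24 = 85
Base→stop 1→stop 3→stop 5→stop 2→stop 4: 26+18+17+24+20 = 105
Base→stop 1→stop 3→stop 5→stop 4→stop 2: 26+18+17+4+20 = 85
Base→stop 1→stop 4→stop 2→stop 3→stop 5: 26+12+20+22+17 = 97
Base→stop 1→stop 4→stop 2→stop 5→stop 3: 26+12+20+24+17 = 99
… (106 more)
Base→stop 2→stop 1→stop 4→stop 5→stop 3: 17+9+12+4+17 = 59  ← best
The minimum is 59.
One shortest path: Base → stop 2 → stop 1 → stop 4 → stop 5 → stop 3.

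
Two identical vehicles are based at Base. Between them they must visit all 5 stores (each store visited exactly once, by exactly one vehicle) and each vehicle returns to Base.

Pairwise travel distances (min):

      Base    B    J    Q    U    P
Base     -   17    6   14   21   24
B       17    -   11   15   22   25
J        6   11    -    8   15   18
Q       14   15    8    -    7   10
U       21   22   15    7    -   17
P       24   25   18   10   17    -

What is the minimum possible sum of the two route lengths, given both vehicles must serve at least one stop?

There are 2^4 − 1 = 15 ways to divide the 5 stops into two non-empty groups. For each, the best each vehicle can do is its own shortest tour through its group:
  {B} + {J, Q, U, P}: 34 + 62 = 96
  {J} + {B, Q, U, P}: 12 + 80 = 92
  {B, J} + {Q, U, P}: 34 + 62 = 96
  {Q} + {B, J, U, P}: 28 + 80 = 108
  {B, Q} + {J, U, P}: 46 + 62 = 108
  {J, Q} + {B, U, P}: 28 + 80 = 108
  … (15 splits in total)
Best: vehicle 1 Base → J → Base = 12; vehicle 2 Base → B → Q → U → P → Base = 80; combined 92.

92 min — the smallest possible combined total.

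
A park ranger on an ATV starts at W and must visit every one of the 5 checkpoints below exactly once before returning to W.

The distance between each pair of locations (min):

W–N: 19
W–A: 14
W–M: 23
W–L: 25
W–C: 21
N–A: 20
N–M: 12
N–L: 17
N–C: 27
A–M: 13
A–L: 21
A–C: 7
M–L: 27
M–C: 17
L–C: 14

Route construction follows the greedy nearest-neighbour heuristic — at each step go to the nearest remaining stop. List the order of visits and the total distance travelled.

At W the remaining stops are A 14, N 19, C 21, M 23, L 25; go to A.
At A the remaining stops are C 7, M 13, N 20, L 21; go to C.
At C the remaining stops are L 14, M 17, N 27; go to L.
At L the remaining stops are N 17, M 27; go to N.
At N the remaining stops are M 12; go to M.
Return M→W: 23.
Total = 14 + 7 + 14 + 17 + 12 + 23 = 87.

Nearest-neighbour total = 87 min; route W → A → C → L → N → M → W.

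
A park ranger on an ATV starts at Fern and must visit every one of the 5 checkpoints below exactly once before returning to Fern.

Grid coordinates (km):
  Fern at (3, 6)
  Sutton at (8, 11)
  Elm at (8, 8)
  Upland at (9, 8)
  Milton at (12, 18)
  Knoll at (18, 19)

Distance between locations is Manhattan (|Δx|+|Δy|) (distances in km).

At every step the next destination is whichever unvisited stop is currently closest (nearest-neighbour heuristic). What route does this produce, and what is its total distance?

Fern → [Elm:7 / Upland:8 / Sutton:10 / Milton:21 / Knoll:28] → Elm (7)
Elm → [Upland:1 / Sutton:3 / Milton:14 / Knoll:21] → Upland (1)
Upland → [Sutton:4 / Milton:13 / Knoll:20] → Sutton (4)
Sutton → [Milton:11 / Knoll:18] → Milton (11)
Milton → [Knoll:7] → Knoll (7)
Return Knoll→Fern: 28.
Total = 7 + 1 + 4 + 11 + 7 + 28 = 58.

58 km along Fern → Elm → Upland → Sutton → Milton → Knoll → Fern.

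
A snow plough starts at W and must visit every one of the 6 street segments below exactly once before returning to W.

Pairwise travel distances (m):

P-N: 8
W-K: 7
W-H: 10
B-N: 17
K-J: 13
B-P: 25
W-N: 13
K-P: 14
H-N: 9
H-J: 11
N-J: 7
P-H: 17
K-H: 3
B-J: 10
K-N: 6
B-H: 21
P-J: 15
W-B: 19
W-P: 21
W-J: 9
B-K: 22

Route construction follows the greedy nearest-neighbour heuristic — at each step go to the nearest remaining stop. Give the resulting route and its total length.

W → [K:7 / J:9 / H:10 / N:13 / B:19 / P:21] → K (7)
K → [H:3 / N:6 / J:13 / P:14 / B:22] → H (3)
H → [N:9 / J:11 / P:17 / B:21] → N (9)
N → [J:7 / P:8 / B:17] → J (7)
J → [B:10 / P:15] → B (10)
B → [P:25] → P (25)
Return P→W: 21.
Total = 7 + 3 + 9 + 7 + 10 + 25 + 21 = 82.

Total distance 82 m via the nearest-neighbour route W → K → H → N → J → B → P → W.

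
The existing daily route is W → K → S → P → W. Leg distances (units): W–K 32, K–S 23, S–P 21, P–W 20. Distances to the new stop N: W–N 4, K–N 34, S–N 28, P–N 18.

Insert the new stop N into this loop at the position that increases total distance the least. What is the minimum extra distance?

Insertion cost between consecutive stops i–j is d(i,N) + d(N,j) − d(i,j):
  between W and K: 4 + 34 − 32 = 6
  between K and S: 34 + 28 − 23 = 39
  between S and P: 28 + 18 − 21 = 25
  between P and W: 18 + 4 − 20 = 2
Cheapest insertion is between P and W, adding 2.
New total = 96 + 2 = 98.

Adding 2 by placing N on the P–W leg.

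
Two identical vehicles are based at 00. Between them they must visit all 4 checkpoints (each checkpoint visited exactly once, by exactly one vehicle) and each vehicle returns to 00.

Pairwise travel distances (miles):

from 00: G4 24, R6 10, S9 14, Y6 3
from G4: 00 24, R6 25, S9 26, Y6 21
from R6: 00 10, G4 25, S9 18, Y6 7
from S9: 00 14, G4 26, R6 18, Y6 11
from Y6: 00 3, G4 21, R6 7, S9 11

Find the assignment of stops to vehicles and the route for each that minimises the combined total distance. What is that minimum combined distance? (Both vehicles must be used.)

81 miles — the smallest possible combined total.

Check every non-empty split of the stops between the two vehicles; for each half take its own optimal tour:
  {G4} + {R6, S9, Y6}: 48 + 42 = 90
  {R6} + {G4, S9, Y6}: 20 + 64 = 84
  {G4, R6} + {S9, Y6}: 59 + 28 = 87
  {S9} + {G4, R6, Y6}: 28 + 59 = 87
  {G4, S9} + {R6, Y6}: 64 + 20 = 84
  {R6, S9} + {G4, Y6}: 42 + 48 = 90
  … (7 splits in total)
  {G4, R6, S9} + {Y6}: 75 + 6 = 81  ← best
Best: vehicle 1 00 → R6 → G4 → S9 → 00 = 75; vehicle 2 00 → Y6 → 00 = 6; combined 81.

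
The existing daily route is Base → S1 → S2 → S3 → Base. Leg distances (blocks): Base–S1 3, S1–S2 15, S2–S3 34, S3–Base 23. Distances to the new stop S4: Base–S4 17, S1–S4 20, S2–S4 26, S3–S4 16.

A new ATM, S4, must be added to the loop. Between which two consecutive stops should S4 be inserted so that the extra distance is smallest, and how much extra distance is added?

Minimum extra distance: 8 blocks, inserting S4 between S2 and S3.

Insertion cost between consecutive stops i–j is d(i,S4) + d(S4,j) − d(i,j):
  between Base and S1: 17 + 20 − 3 = 34
  between S1 and S2: 20 + 26 − 15 = 31
  between S2 and S3: 26 + 16 − 34 = 8
  between S3 and Base: 16 + 17 − 23 = 10
Cheapest insertion is between S2 and S3, adding 8.
New total = 75 + 8 = 83.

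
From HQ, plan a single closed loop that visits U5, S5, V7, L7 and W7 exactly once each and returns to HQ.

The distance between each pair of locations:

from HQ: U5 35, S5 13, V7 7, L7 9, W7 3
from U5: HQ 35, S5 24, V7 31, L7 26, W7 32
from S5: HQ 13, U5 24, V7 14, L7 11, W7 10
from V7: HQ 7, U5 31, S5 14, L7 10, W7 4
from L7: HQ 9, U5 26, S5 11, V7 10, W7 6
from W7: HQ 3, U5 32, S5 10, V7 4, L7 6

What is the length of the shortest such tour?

Shortest round trip = 80.

With 5 stops there are 5!/2 = 60 distinct round trips (a route and its reverse cost the same).
HQ→U5→S5→V7→L7→W7→HQ: 35+24+14+10+6+3 = 92
HQ→U5→S5→V7→W7→L7→HQ: 35+24+14+4+6+9 = 92
HQ→U5→S5→L7→V7→W7→HQ: 35+24+11+10+4+3 = 87
HQ→U5→S5→L7→W7→V7→HQ: 35+24+11+6+4+7 = 87
HQ→U5→S5→W7→V7→L7→HQ: 35+24+10+4+10+9 = 92
HQ→U5→S5→W7→L7→V7→HQ: 35+24+10+6+10+7 = 92
HQ→U5→V7→S5→L7→W7→HQ: 35+31+14+11+6+3 = 100
HQ→U5→V7→S5→W7→L7→HQ: 35+31+14+10+6+9 = 105
HQ→U5→V7→L7→S5→W7→HQ: 35+31+10+11+10+3 = 100
HQ→U5→V7→L7→W7→S5→HQ: 35+31+10+6+10+13 = 105
HQ→U5→V7→W7→S5→L7→HQ: 35+31+4+10+11+9 = 100
HQ→U5→V7→W7→L7→S5→HQ: 35+31+4+6+11+13 = 100
HQ→U5→L7→S5→V7→W7→HQ: 35+26+11+14+4+3 = 93
HQ→U5→L7→S5→W7→V7→HQ: 35+26+11+10+4+7 = 93
… (46 more)
HQ→S5→U5→L7→V7→W7→HQ: 13+24+26+10+4+3 = 80  ← best
The minimum is 80.
One optimal route: HQ → S5 → U5 → L7 → V7 → W7 → HQ (or its reverse).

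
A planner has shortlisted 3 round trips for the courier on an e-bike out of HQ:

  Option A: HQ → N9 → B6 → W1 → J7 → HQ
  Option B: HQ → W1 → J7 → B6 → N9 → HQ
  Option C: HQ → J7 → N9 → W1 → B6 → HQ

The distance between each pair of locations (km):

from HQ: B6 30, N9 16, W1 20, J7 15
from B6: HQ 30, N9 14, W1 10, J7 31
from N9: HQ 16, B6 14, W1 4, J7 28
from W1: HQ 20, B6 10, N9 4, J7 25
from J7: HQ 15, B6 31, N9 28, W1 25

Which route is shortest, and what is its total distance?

80 km — Option A is the shortest.

Option A: 16 + 14 + 10 + 25 + 15 = 80
Option B: 20 + 25 + 31 + 14 + 16 = 106
Option C: 15 + 28 + 4 + 10 + 30 = 87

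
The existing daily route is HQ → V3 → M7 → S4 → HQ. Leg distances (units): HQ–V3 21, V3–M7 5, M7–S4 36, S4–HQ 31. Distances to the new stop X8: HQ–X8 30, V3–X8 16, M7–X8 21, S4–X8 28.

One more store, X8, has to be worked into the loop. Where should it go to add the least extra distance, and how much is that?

Insertion cost between consecutive stops i–j is d(i,X8) + d(X8,j) − d(i,j):
  between HQ and V3: 30 + 16 − 21 = 25
  between V3 and M7: 16 + 21 − 5 = 32
  between M7 and S4: 21 + 28 − 36 = 13
  between S4 and HQ: 28 + 30 − 31 = 27
Cheapest insertion is between M7 and S4, adding 13.
New total = 93 + 13 = 106.

+13 — insert X8 between M7 and S4.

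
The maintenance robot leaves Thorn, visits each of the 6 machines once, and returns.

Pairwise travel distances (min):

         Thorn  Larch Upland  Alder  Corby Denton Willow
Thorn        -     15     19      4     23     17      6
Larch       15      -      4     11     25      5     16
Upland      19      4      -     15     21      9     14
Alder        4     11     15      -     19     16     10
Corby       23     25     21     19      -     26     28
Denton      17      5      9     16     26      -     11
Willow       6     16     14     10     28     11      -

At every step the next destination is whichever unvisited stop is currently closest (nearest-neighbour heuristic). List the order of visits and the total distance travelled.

At Thorn the remaining stops are Alder 4, Willow 6, Larch 15, Denton 17, Upland 19, Corby 23; go to Alder.
At Alder the remaining stops are Willow 10, Larch 11, Upland 15, Denton 16, Corby 19; go to Willow.
At Willow the remaining stops are Denton 11, Upland 14, Larch 16, Corby 28; go to Denton.
At Denton the remaining stops are Larch 5, Upland 9, Corby 26; go to Larch.
At Larch the remaining stops are Upland 4, Corby 25; go to Upland.
At Upland the remaining stops are Corby 21; go to Corby.
Return Corby→Thorn: 23.
Total = 4 + 10 + 11 + 5 + 4 + 21 + 23 = 78.

Nearest-neighbour total = 78 min; route Thorn → Alder → Willow → Denton → Larch → Upland → Corby → Thorn.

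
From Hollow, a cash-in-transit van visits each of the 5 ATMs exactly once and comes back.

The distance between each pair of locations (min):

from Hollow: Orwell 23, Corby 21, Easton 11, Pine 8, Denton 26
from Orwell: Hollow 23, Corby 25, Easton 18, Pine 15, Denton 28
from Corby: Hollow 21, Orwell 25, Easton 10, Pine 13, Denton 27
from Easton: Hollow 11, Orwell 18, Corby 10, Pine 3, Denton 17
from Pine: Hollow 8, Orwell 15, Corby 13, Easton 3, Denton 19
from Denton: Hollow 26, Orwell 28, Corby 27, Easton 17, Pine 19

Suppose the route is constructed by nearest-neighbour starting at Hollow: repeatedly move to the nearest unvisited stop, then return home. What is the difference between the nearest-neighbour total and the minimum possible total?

Hollow: Pine=8, Easton=11, Corby=21, Orwell=23, Denton=26 ⇒ Pine
Pine: Easton=3, Corby=13, Orwell=15, Denton=19 ⇒ Easton
Easton: Corby=10, Denton=17, Orwell=18 ⇒ Corby
Corby: Orwell=25, Denton=27 ⇒ Orwell
Orwell: Denton=28 ⇒ Denton
NN route Hollow → Pine → Easton → Corby → Orwell → Denton → Hollow costs 100.
Optimal: Hollow → Orwell → Denton → Corby → Easton → Pine → Hollow costs 99 (by enumerating all 60 distinct tours).
Excess = 100 − 99 = 1.

The nearest-neighbour route is 1 min longer than optimal.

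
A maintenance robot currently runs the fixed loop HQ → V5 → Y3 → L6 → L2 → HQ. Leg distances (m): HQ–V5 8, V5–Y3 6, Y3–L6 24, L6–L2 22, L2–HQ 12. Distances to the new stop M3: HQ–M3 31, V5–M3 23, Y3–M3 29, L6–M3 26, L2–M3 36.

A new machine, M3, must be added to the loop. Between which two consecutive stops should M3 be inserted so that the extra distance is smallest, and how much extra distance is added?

Insertion cost between consecutive stops i–j is d(i,M3) + d(M3,j) − d(i,j):
  between HQ and V5: 31 + 23 − 8 = 46
  between V5 and Y3: 23 + 29 − 6 = 46
  between Y3 and L6: 29 + 26 − 24 = 31
  between L6 and L2: 26 + 36 − 22 = 40
  between L2 and HQ: 36 + 31 − 12 = 55
Cheapest insertion is between Y3 and L6, adding 31.
New total = 72 + 31 = 103.

Minimum extra distance: 31 m, inserting M3 between Y3 and L6.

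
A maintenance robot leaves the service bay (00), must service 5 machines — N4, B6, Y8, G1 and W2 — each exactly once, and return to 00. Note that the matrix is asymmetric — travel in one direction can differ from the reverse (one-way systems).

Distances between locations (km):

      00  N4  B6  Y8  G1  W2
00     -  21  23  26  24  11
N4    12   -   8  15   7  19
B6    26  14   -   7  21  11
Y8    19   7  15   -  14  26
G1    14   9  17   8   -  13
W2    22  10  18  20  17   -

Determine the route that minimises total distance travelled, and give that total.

64 km — the shortest possible round trip.

00 - N4 - B6 - Y8 - G1 - W2 - 00: 21+8+7+14+13+22 = 85
00 - N4 - B6 - Y8 - W2 - G1 - 00: 21+8+7+26+17+14 = 93
00 - N4 - B6 - G1 - Y8 - W2 - 00: 21+8+21+8+26+22 = 106
00 - N4 - B6 - G1 - W2 - Y8 - 00: 21+8+21+13+20+19 = 102
00 - N4 - B6 - W2 - Y8 - G1 - 00: 21+8+11+20+14+14 = 88
00 - N4 - B6 - W2 - G1 - Y8 - 00: 21+8+11+17+8+19 = 84
00 - N4 - Y8 - B6 - G1 - W2 - 00: 21+15+15+21+13+22 = 107
00 - N4 - Y8 - B6 - W2 - G1 - 00: 21+15+15+11+17+14 = 93
00 - N4 - Y8 - G1 - B6 - W2 - 00: 21+15+14+17+11+22 = 100
00 - N4 - Y8 - G1 - W2 - B6 - 00: 21+15+14+13+18+26 = 107
00 - N4 - Y8 - W2 - B6 - G1 - 00: 21+15+26+18+21+14 = 115
00 - N4 - Y8 - W2 - G1 - B6 - 00: 21+15+26+17+17+26 = 122
00 - N4 - G1 - B6 - Y8 - W2 - 00: 21+7+17+7+26+22 = 100
00 - N4 - G1 - B6 - W2 - Y8 - 00: 21+7+17+11+20+19 = 95
… (106 more)
00 - W2 - N4 - B6 - Y8 - G1 - 00: 11+10+8+7+14+14 = 64  ← best
The minimum is 64.
One optimal route: 00 → W2 → N4 → B6 → Y8 → G1 → 00.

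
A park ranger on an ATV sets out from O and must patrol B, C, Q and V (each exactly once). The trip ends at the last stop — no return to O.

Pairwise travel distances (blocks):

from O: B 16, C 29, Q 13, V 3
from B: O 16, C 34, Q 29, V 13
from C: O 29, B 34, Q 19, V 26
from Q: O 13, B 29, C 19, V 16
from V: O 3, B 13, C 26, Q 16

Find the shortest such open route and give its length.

There are 4! = 24 possible orderings.
O → B → C → Q → V: 16+34+19+16 = 85
O → B → C → V → Q: 16+34+26+16 = 92
O → B → Q → C → V: 16+29+19+26 = 90
O → B → Q → V → C: 16+29+16+26 = 87
O → B → V → C → Q: 16+13+26+19 = 74
O → B → V → Q → C: 16+13+16+19 = 64
O → C → B → Q → V: 29+34+29+16 = 108
O → C → B → V → Q: 29+34+13+16 = 92
O → C → Q → B → V: 29+19+29+13 = 90
O → C → Q → V → B: 29+19+16+13 = 77
O → C → V → B → Q: 29+26+13+29 = 97
O → C → V → Q → B: 29+26+16+29 = 100
O → Q → B → C → V: 13+29+34+26 = 102
O → Q → B → V → C: 13+29+13+26 = 81
… (10 more)
The minimum is 64.
One shortest path: O → B → V → Q → C.

Shortest open route: 64 blocks.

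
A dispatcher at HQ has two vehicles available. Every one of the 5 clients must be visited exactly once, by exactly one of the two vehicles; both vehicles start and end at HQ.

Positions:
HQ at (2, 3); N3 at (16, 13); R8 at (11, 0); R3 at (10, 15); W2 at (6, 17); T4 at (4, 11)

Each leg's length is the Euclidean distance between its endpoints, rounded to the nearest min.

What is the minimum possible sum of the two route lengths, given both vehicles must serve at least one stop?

Check every non-empty split of the stops between the two vehicles; for each half take its own optimal tour:
  {N3} + {R8, R3, W2, T4}: 34 + 42 = 76
  {R8} + {N3, R3, W2, T4}: 18 + 41 = 59
  {N3, R8} + {R3, W2, T4}: 40 + 32 = 72
  {R3} + {N3, R8, W2, T4}: 28 + 48 = 76
  {N3, R3} + {R8, W2, T4}: 37 + 41 = 78
  {R8, R3} + {N3, W2, T4}: 38 + 42 = 80
  … (15 splits in total)
Best: vehicle 1 HQ → R8 → HQ = 18; vehicle 2 HQ → N3 → R3 → W2 → T4 → HQ = 41; combined 59.

59 min — the smallest possible combined total.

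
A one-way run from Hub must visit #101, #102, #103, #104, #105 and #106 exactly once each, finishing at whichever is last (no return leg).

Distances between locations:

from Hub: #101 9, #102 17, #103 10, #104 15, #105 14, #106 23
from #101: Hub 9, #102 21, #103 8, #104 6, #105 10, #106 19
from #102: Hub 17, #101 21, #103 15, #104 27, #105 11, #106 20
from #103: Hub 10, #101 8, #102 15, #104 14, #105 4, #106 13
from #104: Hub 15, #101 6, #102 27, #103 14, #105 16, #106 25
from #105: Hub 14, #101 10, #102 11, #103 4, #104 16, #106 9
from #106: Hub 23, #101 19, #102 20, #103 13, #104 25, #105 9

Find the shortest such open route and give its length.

There are 6! = 720 possible orderings.
Hub→#101→#102→#103→#104→#105→#106: 9+21+15+14+16+9 = 84
Hub→#101→#102→#103→#104→#106→#105: 9+21+15+14+25+9 = 93
Hub→#101→#102→#103→#105→#104→#106: 9+21+15+4+16+25 = 90
Hub→#101→#102→#103→#105→#106→#104: 9+21+15+4+9+25 = 83
Hub→#101→#102→#103→#106→#104→#105: 9+21+15+13+25+16 = 99
Hub→#101→#102→#103→#106→#105→#104: 9+21+15+13+9+16 = 83
Hub→#101→#102→#104→#103→#105→#106: 9+21+27+14+4+9 = 84
Hub→#101→#102→#104→#103→#106→#105: 9+21+27+14+13+9 = 93
… (712 more)
Hub→#101→#104→#103→#105→#106→#102: 9+6+14+4+9+20 = 62  ← best
The minimum is 62.
One shortest path: Hub → #101 → #104 → #103 → #105 → #106 → #102.

Minimum one-way distance = 62.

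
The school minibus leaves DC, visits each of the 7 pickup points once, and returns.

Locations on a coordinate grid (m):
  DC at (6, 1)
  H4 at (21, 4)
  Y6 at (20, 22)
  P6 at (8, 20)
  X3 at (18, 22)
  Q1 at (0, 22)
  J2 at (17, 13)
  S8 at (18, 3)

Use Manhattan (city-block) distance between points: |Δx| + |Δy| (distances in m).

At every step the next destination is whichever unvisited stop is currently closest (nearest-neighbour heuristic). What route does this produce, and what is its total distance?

From DC: distances to unvisited — S8=14, H4=18, P6=21, J2=23, Q1=27, X3=33, Y6=35. Nearest is S8 (14).
From S8: distances to unvisited — H4=4, J2=11, X3=19, Y6=21, P6=27, Q1=37. Nearest is H4 (4).
From H4: distances to unvisited — J2=13, Y6=19, X3=21, P6=29, Q1=39. Nearest is J2 (13).
From J2: distances to unvisited — X3=10, Y6=12, P6=16, Q1=26. Nearest is X3 (10).
From X3: distances to unvisited — Y6=2, P6=12, Q1=18. Nearest is Y6 (2).
From Y6: distances to unvisited — P6=14, Q1=20. Nearest is P6 (14).
From P6: distances to unvisited — Q1=10. Nearest is Q1 (10).
Return Q1→DC: 27.
Total = 14 + 4 + 13 + 10 + 2 + 14 + 10 + 27 = 94.

94 m along DC → S8 → H4 → J2 → X3 → Y6 → P6 → Q1 → DC.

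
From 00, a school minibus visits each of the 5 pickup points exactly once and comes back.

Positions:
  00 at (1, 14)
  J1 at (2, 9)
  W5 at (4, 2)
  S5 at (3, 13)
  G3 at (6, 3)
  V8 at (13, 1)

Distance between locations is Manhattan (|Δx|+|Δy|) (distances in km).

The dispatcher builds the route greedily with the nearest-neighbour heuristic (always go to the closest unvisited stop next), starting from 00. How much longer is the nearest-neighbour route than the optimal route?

Excess over optimum: 4 km.

From 00: S5=3, J1=6, W5=15, G3=16, V8=25 → choose S5 (3).
From S5: J1=5, W5=12, G3=13, V8=22 → choose J1 (5).
From J1: W5=9, G3=10, V8=19 → choose W5 (9).
From W5: G3=3, V8=10 → choose G3 (3).
From G3: V8=9 → choose V8 (9).
NN route 00 → S5 → J1 → W5 → G3 → V8 → 00 costs 54.
Optimal: 00 → J1 → W5 → V8 → G3 → S5 → 00 costs 50 (by enumerating all 60 distinct tours).
Excess = 54 − 50 = 4.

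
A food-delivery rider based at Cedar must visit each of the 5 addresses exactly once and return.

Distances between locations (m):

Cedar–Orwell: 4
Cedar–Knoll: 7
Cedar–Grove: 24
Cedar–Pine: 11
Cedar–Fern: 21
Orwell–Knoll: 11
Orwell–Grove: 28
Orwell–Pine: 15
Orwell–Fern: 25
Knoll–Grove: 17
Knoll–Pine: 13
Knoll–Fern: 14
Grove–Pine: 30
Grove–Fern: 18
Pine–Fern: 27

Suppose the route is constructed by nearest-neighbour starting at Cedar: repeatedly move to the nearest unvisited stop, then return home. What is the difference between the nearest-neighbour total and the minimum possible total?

Cedar: Orwell=4, Knoll=7, Pine=11, Fern=21, Grove=24 ⇒ Orwell
Orwell: Knoll=11, Pine=15, Fern=25, Grove=28 ⇒ Knoll
Knoll: Pine=13, Fern=14, Grove=17 ⇒ Pine
Pine: Fern=27, Grove=30 ⇒ Fern
Fern: Grove=18 ⇒ Grove
NN route Cedar → Orwell → Knoll → Pine → Fern → Grove → Cedar costs 97.
Optimal: Cedar → Orwell → Knoll → Grove → Fern → Pine → Cedar costs 88 (by enumerating all 60 distinct tours).
Excess = 97 − 88 = 9.

9 m longer than the optimal tour.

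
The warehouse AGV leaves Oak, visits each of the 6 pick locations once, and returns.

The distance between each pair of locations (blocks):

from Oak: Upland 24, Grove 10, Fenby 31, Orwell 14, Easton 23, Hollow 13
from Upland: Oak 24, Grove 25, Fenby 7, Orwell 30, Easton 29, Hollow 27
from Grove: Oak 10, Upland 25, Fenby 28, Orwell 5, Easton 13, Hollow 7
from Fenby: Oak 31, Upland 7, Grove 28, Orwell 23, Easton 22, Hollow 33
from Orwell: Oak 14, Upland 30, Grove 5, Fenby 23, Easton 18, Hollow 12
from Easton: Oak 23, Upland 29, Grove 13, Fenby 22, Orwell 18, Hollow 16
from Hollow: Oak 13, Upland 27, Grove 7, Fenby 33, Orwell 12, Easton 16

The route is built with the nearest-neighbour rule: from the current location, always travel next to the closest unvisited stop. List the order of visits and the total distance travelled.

Oak → [Grove:10 / Hollow:13 / Orwell:14 / Easton:23 / Upland:24 / Fenby:31] → Grove (10)
Grove → [Orwell:5 / Hollow:7 / Easton:13 / Upland:25 / Fenby:28] → Orwell (5)
Orwell → [Hollow:12 / Easton:18 / Fenby:23 / Upland:30] → Hollow (12)
Hollow → [Easton:16 / Upland:27 / Fenby:33] → Easton (16)
Easton → [Fenby:22 / Upland:29] → Fenby (22)
Fenby → [Upland:7] → Upland (7)
Return Upland→Oak: 24.
Total = 10 + 5 + 12 + 16 + 22 + 7 + 24 = 96.

Nearest-neighbour total = 96 blocks; route Oak → Grove → Orwell → Hollow → Easton → Fenby → Upland → Oak.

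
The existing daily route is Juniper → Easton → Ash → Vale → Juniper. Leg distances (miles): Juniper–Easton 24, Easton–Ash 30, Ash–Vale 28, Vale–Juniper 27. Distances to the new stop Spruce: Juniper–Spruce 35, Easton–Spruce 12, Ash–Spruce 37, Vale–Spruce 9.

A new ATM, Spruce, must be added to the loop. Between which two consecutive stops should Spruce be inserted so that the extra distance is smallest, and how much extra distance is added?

Adding 17 miles by placing Spruce on the Vale–Juniper leg.

Insertion cost between consecutive stops i–j is d(i,Spruce) + d(Spruce,j) − d(i,j):
  between Juniper and Easton: 35 + 12 − 24 = 23
  between Easton and Ash: 12 + 37 − 30 = 19
  between Ash and Vale: 37 + 9 − 28 = 18
  between Vale and Juniper: 9 + 35 − 27 = 17
Cheapest insertion is between Vale and Juniper, adding 17.
New total = 109 + 17 = 126.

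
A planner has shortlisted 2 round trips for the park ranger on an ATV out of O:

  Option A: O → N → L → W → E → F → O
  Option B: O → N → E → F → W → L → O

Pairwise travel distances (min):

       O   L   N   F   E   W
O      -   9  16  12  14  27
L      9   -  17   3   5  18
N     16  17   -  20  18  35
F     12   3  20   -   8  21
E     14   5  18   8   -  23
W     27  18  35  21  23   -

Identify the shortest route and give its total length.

90 min — Option B is the shortest.

Option A: 16 + 17 + 18 + 23 + 8 + 12 = 94
Option B: 16 + 18 + 8 + 21 + 18 + 9 = 90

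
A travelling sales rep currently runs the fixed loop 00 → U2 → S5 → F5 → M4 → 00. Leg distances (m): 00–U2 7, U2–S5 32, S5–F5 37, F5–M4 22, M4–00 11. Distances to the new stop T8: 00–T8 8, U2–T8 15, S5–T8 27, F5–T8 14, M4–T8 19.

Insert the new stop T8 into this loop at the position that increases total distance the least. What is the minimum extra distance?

+4 m — insert T8 between S5 and F5.

Insertion cost between consecutive stops i–j is d(i,T8) + d(T8,j) − d(i,j):
  between 00 and U2: 8 + 15 − 7 = 16
  between U2 and S5: 15 + 27 − 32 = 10
  between S5 and F5: 27 + 14 − 37 = 4
  between F5 and M4: 14 + 19 − 22 = 11
  between M4 and 00: 19 + 8 − 11 = 16
Cheapest insertion is between S5 and F5, adding 4.
New total = 109 + 4 = 113.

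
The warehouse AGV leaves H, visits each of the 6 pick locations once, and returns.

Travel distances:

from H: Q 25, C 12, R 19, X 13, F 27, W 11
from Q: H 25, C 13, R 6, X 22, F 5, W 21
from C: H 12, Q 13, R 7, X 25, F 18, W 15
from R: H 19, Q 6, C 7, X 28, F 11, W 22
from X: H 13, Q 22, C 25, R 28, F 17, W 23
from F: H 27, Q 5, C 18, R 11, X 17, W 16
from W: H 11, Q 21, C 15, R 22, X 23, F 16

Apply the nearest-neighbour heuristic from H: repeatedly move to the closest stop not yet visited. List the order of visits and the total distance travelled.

74 along H → W → C → R → Q → F → X → H.

At H the remaining stops are W 11, C 12, X 13, R 19, Q 25, F 27; go to W.
At W the remaining stops are C 15, F 16, Q 21, R 22, X 23; go to C.
At C the remaining stops are R 7, Q 13, F 18, X 25; go to R.
At R the remaining stops are Q 6, F 11, X 28; go to Q.
At Q the remaining stops are F 5, X 22; go to F.
At F the remaining stops are X 17; go to X.
Return X→H: 13.
Total = 11 + 15 + 7 + 6 + 5 + 17 + 13 = 74.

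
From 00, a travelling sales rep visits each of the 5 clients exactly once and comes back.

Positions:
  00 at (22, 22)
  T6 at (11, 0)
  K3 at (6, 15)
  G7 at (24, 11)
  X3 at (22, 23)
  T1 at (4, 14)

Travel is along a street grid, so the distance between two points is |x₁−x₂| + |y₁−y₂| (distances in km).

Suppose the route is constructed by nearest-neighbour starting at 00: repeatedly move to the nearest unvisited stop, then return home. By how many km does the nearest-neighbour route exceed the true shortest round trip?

00: X3=1, G7=13, K3=23, T1=26, T6=33 ⇒ X3
X3: G7=14, K3=24, T1=27, T6=34 ⇒ G7
G7: K3=22, T1=23, T6=24 ⇒ K3
K3: T1=3, T6=20 ⇒ T1
T1: T6=21 ⇒ T6
NN route 00 → X3 → G7 → K3 → T1 → T6 → 00 costs 94.
Optimal: 00 → K3 → T1 → T6 → G7 → X3 → 00 costs 86 (by enumerating all 60 distinct tours).
Excess = 94 − 86 = 8.

8 km longer than the optimal tour.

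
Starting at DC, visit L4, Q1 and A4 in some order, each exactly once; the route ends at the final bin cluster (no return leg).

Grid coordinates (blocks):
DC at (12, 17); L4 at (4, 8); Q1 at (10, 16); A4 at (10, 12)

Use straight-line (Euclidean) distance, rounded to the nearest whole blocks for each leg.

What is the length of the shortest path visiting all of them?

13 blocks — the minimum one-way total.

There are 3! = 6 possible orderings.
DC - L4 - Q1 - A4: 12+10+4 = 26
DC - L4 - A4 - Q1: 12+7+4 = 23
DC - Q1 - L4 - A4: 2+10+7 = 19
DC - Q1 - A4 - L4: 2+4+7 = 13
DC - A4 - L4 - Q1: 5+7+10 = 22
DC - A4 - Q1 - L4: 5+4+10 = 19
The minimum is 13.
One shortest path: DC → Q1 → A4 → L4.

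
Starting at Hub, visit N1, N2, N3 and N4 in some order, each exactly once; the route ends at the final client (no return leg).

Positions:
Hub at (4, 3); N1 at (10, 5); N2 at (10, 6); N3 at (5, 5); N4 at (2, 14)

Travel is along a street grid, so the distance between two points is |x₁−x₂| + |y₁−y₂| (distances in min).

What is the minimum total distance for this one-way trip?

There are 4! = 24 possible orderings.
Hub - N1 - N2 - N3 - N4: 8+1+6+12 = 27
Hub - N1 - N2 - N4 - N3: 8+1+16+12 = 37
Hub - N1 - N3 - N2 - N4: 8+5+6+16 = 35
Hub - N1 - N3 - N4 - N2: 8+5+12+16 = 41
Hub - N1 - N4 - N2 - N3: 8+17+16+6 = 47
Hub - N1 - N4 - N3 - N2: 8+17+12+6 = 43
Hub - N2 - N1 - N3 - N4: 9+1+5+12 = 27
Hub - N2 - N1 - N4 - N3: 9+1+17+12 = 39
Hub - N2 - N3 - N1 - N4: 9+6+5+17 = 37
Hub - N2 - N3 - N4 - N1: 9+6+12+17 = 44
Hub - N2 - N4 - N1 - N3: 9+16+17+5 = 47
Hub - N2 - N4 - N3 - N1: 9+16+12+5 = 42
Hub - N3 - N1 - N2 - N4: 3+5+1+16 = 25
Hub - N3 - N1 - N4 - N2: 3+5+17+16 = 41
… (10 more)
The minimum is 25.
One shortest path: Hub → N3 → N1 → N2 → N4.

Shortest open route: 25 min.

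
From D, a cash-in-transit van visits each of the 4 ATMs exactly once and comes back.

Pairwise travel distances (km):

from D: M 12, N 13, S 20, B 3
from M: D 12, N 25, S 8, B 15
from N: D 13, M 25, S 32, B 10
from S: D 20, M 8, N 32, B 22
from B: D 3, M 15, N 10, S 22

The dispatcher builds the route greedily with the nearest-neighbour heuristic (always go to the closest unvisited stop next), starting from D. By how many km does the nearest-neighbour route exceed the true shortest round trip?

Excess over optimum: 1 km.

From D: B=3, M=12, N=13, S=20 → choose B (3).
From B: N=10, M=15, S=22 → choose N (10).
From N: M=25, S=32 → choose M (25).
From M: S=8 → choose S (8).
NN route D → B → N → M → S → D costs 66.
Optimal: D → M → S → N → B → D costs 65 (by enumerating all 12 distinct tours).
Excess = 66 − 65 = 1.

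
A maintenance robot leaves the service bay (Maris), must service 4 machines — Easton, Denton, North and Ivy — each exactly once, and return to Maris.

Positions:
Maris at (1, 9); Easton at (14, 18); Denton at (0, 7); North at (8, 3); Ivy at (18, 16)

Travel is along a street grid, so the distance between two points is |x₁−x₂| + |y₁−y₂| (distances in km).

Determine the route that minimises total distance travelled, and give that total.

Shortest round trip = 66 km.

With 4 stops there are 4!/2 = 12 distinct round trips (a route and its reverse cost the same).
Maris-Easton-Denton-North-Ivy-Maris: 22+25+12+23+24 = 106
Maris-Easton-Denton-Ivy-North-Maris: 22+25+27+23+13 = 110
Maris-Easton-North-Denton-Ivy-Maris: 22+21+12+27+24 = 106
Maris-Easton-North-Ivy-Denton-Maris: 22+21+23+27+3 = 96
Maris-Easton-Ivy-Denton-North-Maris: 22+6+27+12+13 = 80
Maris-Easton-Ivy-North-Denton-Maris: 22+6+23+12+3 = 66
Maris-Denton-Easton-North-Ivy-Maris: 3+25+21+23+24 = 96
Maris-Denton-Easton-Ivy-North-Maris: 3+25+6+23+13 = 70
Maris-Denton-North-Easton-Ivy-Maris: 3+12+21+6+24 = 66
Maris-Denton-Ivy-Easton-North-Maris: 3+27+6+21+13 = 70
Maris-North-Easton-Denton-Ivy-Maris: 13+21+25+27+24 = 110
Maris-North-Denton-Easton-Ivy-Maris: 13+12+25+6+24 = 80
The minimum is 66.
One optimal route: Maris → Easton → Ivy → North → Denton → Maris (or its reverse).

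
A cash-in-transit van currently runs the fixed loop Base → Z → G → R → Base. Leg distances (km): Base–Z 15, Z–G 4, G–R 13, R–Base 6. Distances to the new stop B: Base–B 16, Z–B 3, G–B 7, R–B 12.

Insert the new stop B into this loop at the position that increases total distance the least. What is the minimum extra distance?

Minimum extra distance: 4 km, inserting B between Base and Z.

Insertion cost between consecutive stops i–j is d(i,B) + d(B,j) − d(i,j):
  between Base and Z: 16 + 3 − 15 = 4
  between Z and G: 3 + 7 − 4 = 6
  between G and R: 7 + 12 − 13 = 6
  between R and Base: 12 + 16 − 6 = 22
Cheapest insertion is between Base and Z, adding 4.
New total = 38 + 4 = 42.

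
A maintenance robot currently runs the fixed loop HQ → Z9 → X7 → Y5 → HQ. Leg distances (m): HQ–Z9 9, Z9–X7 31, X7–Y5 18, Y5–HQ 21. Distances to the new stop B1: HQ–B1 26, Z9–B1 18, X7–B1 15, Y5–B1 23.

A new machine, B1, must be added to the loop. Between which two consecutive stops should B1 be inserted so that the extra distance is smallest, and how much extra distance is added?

Insertion cost between consecutive stops i–j is d(i,B1) + d(B1,j) − d(i,j):
  between HQ and Z9: 26 + 18 − 9 = 35
  between Z9 and X7: 18 + 15 − 31 = 2
  between X7 and Y5: 15 + 23 − 18 = 20
  between Y5 and HQ: 23 + 26 − 21 = 28
Cheapest insertion is between Z9 and X7, adding 2.
New total = 79 + 2 = 81.

Adding 2 m by placing B1 on the Z9–X7 leg.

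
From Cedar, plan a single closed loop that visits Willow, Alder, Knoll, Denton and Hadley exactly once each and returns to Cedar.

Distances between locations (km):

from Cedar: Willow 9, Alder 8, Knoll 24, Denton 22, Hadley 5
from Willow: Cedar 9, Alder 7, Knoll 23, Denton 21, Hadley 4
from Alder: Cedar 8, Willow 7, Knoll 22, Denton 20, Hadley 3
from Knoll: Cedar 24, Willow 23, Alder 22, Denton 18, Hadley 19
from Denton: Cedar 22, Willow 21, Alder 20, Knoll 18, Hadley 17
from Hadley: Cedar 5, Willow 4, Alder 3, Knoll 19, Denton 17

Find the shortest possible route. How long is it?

With 5 stops there are 5!/2 = 60 distinct round trips (a route and its reverse cost the same).
Cedar→Willow→Alder→Knoll→Denton→Hadley→Cedar: 9+7+22+18+17+5 = 78
Cedar→Willow→Alder→Knoll→Hadley→Denton→Cedar: 9+7+22+19+17+22 = 96
Cedar→Willow→Alder→Denton→Knoll→Hadley→Cedar: 9+7+20+18+19+5 = 78
Cedar→Willow→Alder→Denton→Hadley→Knoll→Cedar: 9+7+20+17+19+24 = 96
Cedar→Willow→Alder→Hadley→Knoll→Denton→Cedar: 9+7+3+19+18+22 = 78
Cedar→Willow→Alder→Hadley→Denton→Knoll→Cedar: 9+7+3+17+18+24 = 78
Cedar→Willow→Knoll→Alder→Denton→Hadley→Cedar: 9+23+22+20+17+5 = 96
Cedar→Willow→Knoll→Alder→Hadley→Denton→Cedar: 9+23+22+3+17+22 = 96
Cedar→Willow→Knoll→Denton→Alder→Hadley→Cedar: 9+23+18+20+3+5 = 78
Cedar→Willow→Knoll→Denton→Hadley→Alder→Cedar: 9+23+18+17+3+8 = 78
Cedar→Willow→Knoll→Hadley→Alder→Denton→Cedar: 9+23+19+3+20+22 = 96
Cedar→Willow→Knoll→Hadley→Denton→Alder→Cedar: 9+23+19+17+20+8 = 96
Cedar→Willow→Denton→Alder→Knoll→Hadley→Cedar: 9+21+20+22+19+5 = 96
Cedar→Willow→Denton→Alder→Hadley→Knoll→Cedar: 9+21+20+3+19+24 = 96
… (46 more)
The minimum is 78.
One optimal route: Cedar → Willow → Alder → Knoll → Denton → Hadley → Cedar (or its reverse).

78 km — the shortest possible round trip.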